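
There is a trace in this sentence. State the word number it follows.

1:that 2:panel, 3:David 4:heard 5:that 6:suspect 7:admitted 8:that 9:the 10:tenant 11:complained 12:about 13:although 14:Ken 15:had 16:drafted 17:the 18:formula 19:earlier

12

The displaced element is "that panel" (word 2).
It is linked across 2 clause boundaries (Ø → that).
It functions as the object of the preposition "about" of "complained", so the gap sits immediately after word 12 ("about").
Base order: David heard that suspect admitted that the tenant complained about that panel although Ken had drafted the formula earlier.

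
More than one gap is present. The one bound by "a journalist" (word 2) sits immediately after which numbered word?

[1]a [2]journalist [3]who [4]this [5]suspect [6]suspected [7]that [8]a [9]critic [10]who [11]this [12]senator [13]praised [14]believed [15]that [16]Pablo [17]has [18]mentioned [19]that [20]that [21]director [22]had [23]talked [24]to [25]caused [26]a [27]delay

The displaced element is "a journalist" (word 2).
It is linked across 3 clause boundaries (that → that → that).
It functions as the object of the preposition "to" of "talked", so the gap sits immediately after word 24 ("to").
Base order: This suspect suspected that a critic who this senator praised believed that Pablo has mentioned that that director had talked to a journalist.

24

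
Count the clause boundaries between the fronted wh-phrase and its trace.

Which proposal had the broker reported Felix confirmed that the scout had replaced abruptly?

"which proposal" is extracted from the object of "replaced".
Boundaries crossed, outermost first: [Ø], [that] — 2 in total.

2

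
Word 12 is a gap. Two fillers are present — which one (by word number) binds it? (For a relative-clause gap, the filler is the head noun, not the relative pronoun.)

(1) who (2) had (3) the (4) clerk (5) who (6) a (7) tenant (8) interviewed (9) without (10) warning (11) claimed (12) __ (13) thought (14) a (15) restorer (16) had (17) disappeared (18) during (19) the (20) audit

1

The marked gap is the subject of "thought".
Its filler is the fronted wh-phrase "who", at word 1.
(The other dependency links word 4 to a gap after word 8.)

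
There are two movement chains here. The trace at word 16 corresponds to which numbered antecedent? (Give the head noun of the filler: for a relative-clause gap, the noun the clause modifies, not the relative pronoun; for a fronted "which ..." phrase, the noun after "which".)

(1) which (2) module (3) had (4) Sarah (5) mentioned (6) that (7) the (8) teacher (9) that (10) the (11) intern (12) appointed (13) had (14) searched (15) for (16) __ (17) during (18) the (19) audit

2

The marked gap is the object of the preposition "for" of "searched".
Its filler is the fronted wh-phrase "which module", at word 2.
(The other dependency links word 8 to a gap after word 12.)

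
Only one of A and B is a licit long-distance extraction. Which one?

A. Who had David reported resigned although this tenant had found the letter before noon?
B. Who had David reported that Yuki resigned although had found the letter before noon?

A

In B, the wh-phrase is extracted from inside an adjunct island (introduced by "although"), which blocks movement.
In A, the extraction path crosses only that-complement boundaries, which are transparent.
So A is grammatical.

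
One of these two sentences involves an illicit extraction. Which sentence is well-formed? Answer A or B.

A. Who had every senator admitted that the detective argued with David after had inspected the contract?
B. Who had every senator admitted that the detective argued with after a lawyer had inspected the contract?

In A, the wh-phrase is extracted from inside an adjunct island (introduced by "after"), which blocks movement.
In B, the extraction path crosses only that-complement boundaries, which are transparent.
So B is grammatical.

B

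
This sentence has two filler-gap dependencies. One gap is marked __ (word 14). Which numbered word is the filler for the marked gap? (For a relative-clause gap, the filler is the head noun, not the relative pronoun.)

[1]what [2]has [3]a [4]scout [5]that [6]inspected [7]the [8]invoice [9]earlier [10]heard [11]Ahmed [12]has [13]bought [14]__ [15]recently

The marked gap is the direct object of "bought".
Its filler is the fronted wh-phrase "what", at word 1.
(The other dependency links word 4 to a gap after word 5.)

1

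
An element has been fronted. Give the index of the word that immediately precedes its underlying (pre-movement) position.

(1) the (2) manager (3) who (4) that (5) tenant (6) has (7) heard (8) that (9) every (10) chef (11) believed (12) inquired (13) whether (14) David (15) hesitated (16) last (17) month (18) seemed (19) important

The displaced element is "the manager" (word 2).
It is linked across 2 clause boundaries (that → Ø).
It functions as the subject of "inquired", so the gap sits immediately after word 11 ("believed").
Base order: That tenant has heard that every chef believed that the manager inquired whether David hesitated last month.

11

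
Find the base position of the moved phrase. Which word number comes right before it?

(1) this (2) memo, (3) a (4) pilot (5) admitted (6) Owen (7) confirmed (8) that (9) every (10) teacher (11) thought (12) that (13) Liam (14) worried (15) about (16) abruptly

15

The displaced element is "this memo" (word 2).
It is linked across 3 clause boundaries (Ø → that → that).
It functions as the object of the preposition "about" of "worried", so the gap sits immediately after word 15 ("about").
Base order: A pilot admitted Owen confirmed that every teacher thought that Liam worried about this memo abruptly.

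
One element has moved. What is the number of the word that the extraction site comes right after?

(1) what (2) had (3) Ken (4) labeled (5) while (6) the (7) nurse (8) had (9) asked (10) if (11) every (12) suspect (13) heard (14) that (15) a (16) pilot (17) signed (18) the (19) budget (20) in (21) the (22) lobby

The displaced element is "what" (word 1).
It functions as the direct object of "labeled", so the gap sits immediately after word 4 ("labeled").
Base order: Ken had labeled what while the nurse had asked if every suspect heard that a pilot signed the budget in the lobby.

4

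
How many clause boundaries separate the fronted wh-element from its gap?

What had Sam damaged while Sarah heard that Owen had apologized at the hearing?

"what" originates inside the matrix clause — no clause boundary is crossed.

0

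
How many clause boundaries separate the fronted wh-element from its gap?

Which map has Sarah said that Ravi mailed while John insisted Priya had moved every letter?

"which map" is extracted from the object of "mailed".
Boundaries crossed, outermost first: [that] — 1 in total.

1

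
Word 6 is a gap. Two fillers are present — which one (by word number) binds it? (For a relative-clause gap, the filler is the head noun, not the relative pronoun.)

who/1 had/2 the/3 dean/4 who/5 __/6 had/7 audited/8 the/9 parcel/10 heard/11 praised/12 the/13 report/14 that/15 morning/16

The marked gap is inside the relative clause, the subject of "audited".
Its filler is the head noun "dean" (via "who"), at word 4.
(The other dependency links word 1 to a gap after word 11.)

4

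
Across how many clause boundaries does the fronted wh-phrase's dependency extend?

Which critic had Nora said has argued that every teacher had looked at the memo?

"which critic" is extracted from the subject of "argued".
Boundaries crossed, outermost first: [Ø] — 1 in total.

1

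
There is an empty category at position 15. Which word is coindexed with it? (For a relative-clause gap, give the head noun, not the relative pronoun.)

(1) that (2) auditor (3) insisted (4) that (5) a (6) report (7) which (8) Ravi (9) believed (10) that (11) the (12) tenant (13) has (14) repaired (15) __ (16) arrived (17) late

6

The gap at 15 is the object of "repaired", inside a relative clause.
The relative pronoun is "which" (word 7); it is bound by the head noun immediately before it.
Its filler is the head noun "report", at word 6.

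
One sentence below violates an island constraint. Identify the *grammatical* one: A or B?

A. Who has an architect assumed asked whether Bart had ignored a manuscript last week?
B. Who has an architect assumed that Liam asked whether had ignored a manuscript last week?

In B, the wh-phrase is extracted from inside a wh-island (introduced by "whether"), which blocks movement.
In A, the extraction path crosses only that-complement boundaries, which are transparent.
So A is grammatical.

A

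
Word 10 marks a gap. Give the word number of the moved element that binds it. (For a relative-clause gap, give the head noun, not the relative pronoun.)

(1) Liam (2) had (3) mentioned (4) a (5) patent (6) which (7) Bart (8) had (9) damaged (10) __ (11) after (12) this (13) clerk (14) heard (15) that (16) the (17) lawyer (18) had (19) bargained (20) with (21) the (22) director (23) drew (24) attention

5

The gap at 10 is the object of "damaged", inside a relative clause.
The relative pronoun is "which" (word 6); it is bound by the head noun immediately before it.
Its filler is the head noun "patent", at word 5.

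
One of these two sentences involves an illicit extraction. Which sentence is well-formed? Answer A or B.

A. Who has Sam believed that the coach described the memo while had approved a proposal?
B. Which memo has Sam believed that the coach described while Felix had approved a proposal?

In A, the wh-phrase is extracted from inside an adjunct island (introduced by "while"), which blocks movement.
In B, the extraction path crosses only that-complement boundaries, which are transparent.
So B is grammatical.

B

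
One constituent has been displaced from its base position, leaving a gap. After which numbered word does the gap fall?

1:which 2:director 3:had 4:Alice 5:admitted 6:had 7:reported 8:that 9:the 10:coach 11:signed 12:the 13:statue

5

The displaced element is "which director" (word 2).
It is linked across 1 clause boundary (Ø).
It functions as the subject of "reported", so the gap sits immediately after word 5 ("admitted").
Base order: Alice had admitted which director had reported that the coach signed the statue.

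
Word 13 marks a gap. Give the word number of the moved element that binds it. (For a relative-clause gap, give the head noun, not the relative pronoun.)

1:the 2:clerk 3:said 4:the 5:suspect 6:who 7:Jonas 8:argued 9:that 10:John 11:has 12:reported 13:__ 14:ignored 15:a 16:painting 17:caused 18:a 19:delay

The gap at 13 is the subject of "ignored", inside a relative clause.
The relative pronoun is "who" (word 6); it is bound by the head noun immediately before it.
Its filler is the head noun "suspect", at word 5.

5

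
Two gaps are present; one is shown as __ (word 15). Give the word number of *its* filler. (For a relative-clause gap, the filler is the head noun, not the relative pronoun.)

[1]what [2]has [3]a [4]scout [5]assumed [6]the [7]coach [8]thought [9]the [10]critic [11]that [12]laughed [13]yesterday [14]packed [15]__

1

The marked gap is the direct object of "packed".
Its filler is the fronted wh-phrase "what", at word 1.
(The other dependency links word 10 to a gap after word 11.)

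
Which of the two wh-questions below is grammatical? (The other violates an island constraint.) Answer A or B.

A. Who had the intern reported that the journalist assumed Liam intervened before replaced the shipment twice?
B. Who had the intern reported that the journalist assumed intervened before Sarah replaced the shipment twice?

B

In A, the wh-phrase is extracted from inside an adjunct island (introduced by "before"), which blocks movement.
In B, the extraction path crosses only that-complement boundaries, which are transparent.
So B is grammatical.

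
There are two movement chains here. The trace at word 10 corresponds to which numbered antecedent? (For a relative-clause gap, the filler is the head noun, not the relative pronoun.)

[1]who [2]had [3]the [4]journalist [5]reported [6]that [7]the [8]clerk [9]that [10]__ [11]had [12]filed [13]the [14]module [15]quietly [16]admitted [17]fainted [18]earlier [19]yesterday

8

The marked gap is inside the relative clause, the subject of "filed".
Its filler is the head noun "clerk" (via "that"), at word 8.
(The other dependency links word 1 to a gap after word 16.)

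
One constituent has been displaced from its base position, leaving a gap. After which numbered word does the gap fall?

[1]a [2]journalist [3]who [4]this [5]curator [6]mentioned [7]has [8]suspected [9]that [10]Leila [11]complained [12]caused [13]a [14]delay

The displaced element is "a journalist" (word 2).
It is linked across 1 clause boundary (Ø).
It functions as the subject of "suspected", so the gap sits immediately after word 6 ("mentioned").
Base order: This curator mentioned that a journalist has suspected that Leila complained.

6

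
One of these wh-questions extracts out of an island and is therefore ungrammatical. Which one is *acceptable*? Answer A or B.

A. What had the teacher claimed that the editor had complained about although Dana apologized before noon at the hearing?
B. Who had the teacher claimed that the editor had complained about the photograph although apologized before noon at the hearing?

In B, the wh-phrase is extracted from inside an adjunct island (introduced by "although"), which blocks movement.
In A, the extraction path crosses only that-complement boundaries, which are transparent.
So A is grammatical.

A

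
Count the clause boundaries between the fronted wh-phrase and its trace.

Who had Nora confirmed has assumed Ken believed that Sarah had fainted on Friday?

1

"who" is extracted from the subject of "assumed".
Boundaries crossed, outermost first: [Ø] — 1 in total.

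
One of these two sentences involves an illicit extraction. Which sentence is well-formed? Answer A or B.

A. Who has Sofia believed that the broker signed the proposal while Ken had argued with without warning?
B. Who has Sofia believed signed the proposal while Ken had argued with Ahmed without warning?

B

In A, the wh-phrase is extracted from inside an adjunct island (introduced by "while"), which blocks movement.
In B, the extraction path crosses only that-complement boundaries, which are transparent.
So B is grammatical.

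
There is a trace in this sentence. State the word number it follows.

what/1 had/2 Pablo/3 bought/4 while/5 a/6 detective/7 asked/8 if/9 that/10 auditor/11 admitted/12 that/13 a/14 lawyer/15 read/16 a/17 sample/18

4

The displaced element is "what" (word 1).
It functions as the direct object of "bought", so the gap sits immediately after word 4 ("bought").
Base order: Pablo had bought what while a detective asked if that auditor admitted that a lawyer read a sample.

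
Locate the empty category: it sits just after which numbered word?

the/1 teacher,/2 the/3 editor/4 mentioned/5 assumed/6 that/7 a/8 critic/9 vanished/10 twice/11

5

The displaced element is "the teacher" (word 2).
It is linked across 1 clause boundary (Ø).
It functions as the subject of "assumed", so the gap sits immediately after word 5 ("mentioned").
Base order: The editor mentioned that the teacher assumed that a critic vanished twice.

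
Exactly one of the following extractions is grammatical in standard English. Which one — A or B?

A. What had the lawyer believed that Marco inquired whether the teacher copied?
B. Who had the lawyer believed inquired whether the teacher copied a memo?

B

In A, the wh-phrase is extracted from inside a wh-island (introduced by "whether"), which blocks movement.
In B, the extraction path crosses only that-complement boundaries, which are transparent.
So B is grammatical.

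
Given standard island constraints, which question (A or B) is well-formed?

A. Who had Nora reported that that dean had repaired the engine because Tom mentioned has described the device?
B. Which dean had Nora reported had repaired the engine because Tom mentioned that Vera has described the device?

B

In A, the wh-phrase is extracted from inside an adjunct island (introduced by "because"), which blocks movement.
In B, the extraction path crosses only that-complement boundaries, which are transparent.
So B is grammatical.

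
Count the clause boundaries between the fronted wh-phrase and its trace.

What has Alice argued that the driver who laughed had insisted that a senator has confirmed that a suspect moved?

"what" is extracted from the object of "moved".
Boundaries crossed, outermost first: [that], [that], [that] — 3 in total.

3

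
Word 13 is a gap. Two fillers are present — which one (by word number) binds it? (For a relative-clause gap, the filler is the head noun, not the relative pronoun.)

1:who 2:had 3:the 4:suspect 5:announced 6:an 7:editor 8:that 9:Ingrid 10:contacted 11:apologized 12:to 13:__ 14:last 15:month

The marked gap is the object of the preposition "to" of "apologized".
Its filler is the fronted wh-phrase "who", at word 1.
(The other dependency links word 7 to a gap after word 10.)

1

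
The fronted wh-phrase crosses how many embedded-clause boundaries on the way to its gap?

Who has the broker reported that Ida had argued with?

1

"who" is extracted from the PP object of "argued".
Boundaries crossed, outermost first: [that] — 1 in total.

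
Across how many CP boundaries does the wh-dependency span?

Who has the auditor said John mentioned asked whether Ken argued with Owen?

2

"who" is extracted from the subject of "asked".
Boundaries crossed, outermost first: [Ø], [Ø] — 2 in total.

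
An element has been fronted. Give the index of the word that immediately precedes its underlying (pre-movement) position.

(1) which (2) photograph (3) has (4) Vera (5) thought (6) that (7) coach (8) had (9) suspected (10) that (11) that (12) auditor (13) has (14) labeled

The displaced element is "which photograph" (word 2).
It is linked across 2 clause boundaries (Ø → that).
It functions as the direct object of "labeled", so the gap sits immediately after word 14 ("labeled").
Base order: Vera has thought that coach had suspected that that auditor has labeled which photograph.

14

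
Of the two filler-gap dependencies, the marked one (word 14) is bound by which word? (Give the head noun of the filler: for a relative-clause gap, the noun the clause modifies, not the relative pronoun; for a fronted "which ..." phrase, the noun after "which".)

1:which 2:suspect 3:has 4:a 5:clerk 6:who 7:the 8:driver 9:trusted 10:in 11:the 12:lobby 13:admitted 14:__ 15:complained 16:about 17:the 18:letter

2

The marked gap is the subject of "complained".
Its filler is the fronted wh-phrase "which suspect", at word 2.
(The other dependency links word 5 to a gap after word 9.)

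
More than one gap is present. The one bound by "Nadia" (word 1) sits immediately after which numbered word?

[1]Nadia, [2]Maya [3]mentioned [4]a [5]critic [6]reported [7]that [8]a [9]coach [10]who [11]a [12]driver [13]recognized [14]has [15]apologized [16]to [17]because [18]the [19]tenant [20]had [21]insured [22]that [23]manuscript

16

The displaced element is "Nadia" (word 1).
It is linked across 2 clause boundaries (Ø → that).
It functions as the object of the preposition "to" of "apologized", so the gap sits immediately after word 16 ("to").
Base order: Maya mentioned a critic reported that a coach who a driver recognized has apologized to Nadia because the tenant had insured that manuscript.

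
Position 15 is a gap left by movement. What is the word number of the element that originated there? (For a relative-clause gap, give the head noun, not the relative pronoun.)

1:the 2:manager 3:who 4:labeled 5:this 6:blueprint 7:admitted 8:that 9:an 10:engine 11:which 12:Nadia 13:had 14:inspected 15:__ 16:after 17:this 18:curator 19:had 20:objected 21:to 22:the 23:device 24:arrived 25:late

10

The gap at 15 is the object of "inspected", inside a relative clause.
The relative pronoun is "which" (word 11); it is bound by the head noun immediately before it.
Its filler is the head noun "engine", at word 10.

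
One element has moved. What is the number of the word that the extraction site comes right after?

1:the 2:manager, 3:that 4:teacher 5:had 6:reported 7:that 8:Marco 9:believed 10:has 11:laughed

The displaced element is "the manager" (word 2).
It is linked across 2 clause boundaries (that → Ø).
It functions as the subject of "laughed", so the gap sits immediately after word 9 ("believed").
Base order: That teacher had reported that Marco believed that the manager has laughed.

9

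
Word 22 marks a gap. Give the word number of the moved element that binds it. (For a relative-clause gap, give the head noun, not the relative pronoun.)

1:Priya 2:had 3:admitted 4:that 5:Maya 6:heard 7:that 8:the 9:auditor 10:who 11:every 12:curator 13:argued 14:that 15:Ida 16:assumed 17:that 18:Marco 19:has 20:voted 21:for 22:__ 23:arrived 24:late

9

The gap at 22 is the prepositional object of "voted", inside a relative clause.
The relative pronoun is "who" (word 10); it is bound by the head noun immediately before it.
Its filler is the head noun "auditor", at word 9.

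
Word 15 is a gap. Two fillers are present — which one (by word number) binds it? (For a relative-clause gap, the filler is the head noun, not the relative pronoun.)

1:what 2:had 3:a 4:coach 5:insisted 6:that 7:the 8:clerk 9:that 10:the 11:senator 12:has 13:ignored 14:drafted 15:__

1

The marked gap is the direct object of "drafted".
Its filler is the fronted wh-phrase "what", at word 1.
(The other dependency links word 8 to a gap after word 13.)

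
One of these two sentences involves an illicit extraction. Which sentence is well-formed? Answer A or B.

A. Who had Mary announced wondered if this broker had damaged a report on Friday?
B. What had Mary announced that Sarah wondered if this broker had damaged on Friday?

In B, the wh-phrase is extracted from inside a wh-island (introduced by "if"), which blocks movement.
In A, the extraction path crosses only that-complement boundaries, which are transparent.
So A is grammatical.

A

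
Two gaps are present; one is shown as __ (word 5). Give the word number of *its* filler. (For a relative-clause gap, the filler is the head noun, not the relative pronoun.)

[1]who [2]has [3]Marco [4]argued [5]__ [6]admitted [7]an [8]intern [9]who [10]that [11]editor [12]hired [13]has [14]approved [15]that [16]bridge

The marked gap is the subject of "admitted".
Its filler is the fronted wh-phrase "who", at word 1.
(The other dependency links word 8 to a gap after word 12.)

1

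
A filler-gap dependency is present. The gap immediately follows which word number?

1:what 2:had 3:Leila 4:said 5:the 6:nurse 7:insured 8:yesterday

The displaced element is "what" (word 1).
It is linked across 1 clause boundary (Ø).
It functions as the direct object of "insured", so the gap sits immediately after word 7 ("insured").
Base order: Leila had said the nurse insured what yesterday.

7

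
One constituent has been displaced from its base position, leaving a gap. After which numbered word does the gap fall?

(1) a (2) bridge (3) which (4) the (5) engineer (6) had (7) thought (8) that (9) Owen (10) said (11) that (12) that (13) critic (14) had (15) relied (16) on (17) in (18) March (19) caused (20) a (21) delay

16

The displaced element is "a bridge" (word 2).
It is linked across 2 clause boundaries (that → that).
It functions as the object of the preposition "on" of "relied", so the gap sits immediately after word 16 ("on").
Base order: The engineer had thought that Owen said that that critic had relied on a bridge in March.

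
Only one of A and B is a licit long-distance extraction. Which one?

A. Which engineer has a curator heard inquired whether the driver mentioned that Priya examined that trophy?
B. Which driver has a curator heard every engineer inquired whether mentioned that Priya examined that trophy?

A

In B, the wh-phrase is extracted from inside a wh-island (introduced by "whether"), which blocks movement.
In A, the extraction path crosses only that-complement boundaries, which are transparent.
So A is grammatical.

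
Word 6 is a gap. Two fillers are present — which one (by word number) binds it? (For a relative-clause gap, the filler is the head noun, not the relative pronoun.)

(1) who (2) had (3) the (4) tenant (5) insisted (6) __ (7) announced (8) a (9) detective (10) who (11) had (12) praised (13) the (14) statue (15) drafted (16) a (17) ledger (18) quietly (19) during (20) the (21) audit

The marked gap is the subject of "announced".
Its filler is the fronted wh-phrase "who", at word 1.
(The other dependency links word 9 to a gap after word 10.)

1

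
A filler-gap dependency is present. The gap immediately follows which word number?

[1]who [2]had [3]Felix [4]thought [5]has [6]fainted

The displaced element is "who" (word 1).
It is linked across 1 clause boundary (Ø).
It functions as the subject of "fainted", so the gap sits immediately after word 4 ("thought").
Base order: Felix had thought who has fainted.

4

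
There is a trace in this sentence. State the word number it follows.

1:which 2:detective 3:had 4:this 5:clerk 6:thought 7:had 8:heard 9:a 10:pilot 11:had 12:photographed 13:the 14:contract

6

The displaced element is "which detective" (word 2).
It is linked across 1 clause boundary (Ø).
It functions as the subject of "heard", so the gap sits immediately after word 6 ("thought").
Base order: This clerk had thought that which detective had heard a pilot had photographed the contract.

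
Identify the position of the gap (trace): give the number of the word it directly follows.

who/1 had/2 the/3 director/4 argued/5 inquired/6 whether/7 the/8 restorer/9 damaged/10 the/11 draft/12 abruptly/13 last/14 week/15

The displaced element is "who" (word 1).
It is linked across 1 clause boundary (Ø).
It functions as the subject of "inquired", so the gap sits immediately after word 5 ("argued").
Base order: The director had argued that who inquired whether the restorer damaged the draft abruptly last week.

5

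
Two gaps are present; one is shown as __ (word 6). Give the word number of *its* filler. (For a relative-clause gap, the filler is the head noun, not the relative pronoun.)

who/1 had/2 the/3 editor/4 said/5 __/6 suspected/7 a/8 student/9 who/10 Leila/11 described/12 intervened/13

1

The marked gap is the subject of "suspected".
Its filler is the fronted wh-phrase "who", at word 1.
(The other dependency links word 9 to a gap after word 12.)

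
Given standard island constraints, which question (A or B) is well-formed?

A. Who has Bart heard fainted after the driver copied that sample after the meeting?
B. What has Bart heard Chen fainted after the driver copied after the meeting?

In B, the wh-phrase is extracted from inside an adjunct island (introduced by "after"), which blocks movement.
In A, the extraction path crosses only that-complement boundaries, which are transparent.
So A is grammatical.

A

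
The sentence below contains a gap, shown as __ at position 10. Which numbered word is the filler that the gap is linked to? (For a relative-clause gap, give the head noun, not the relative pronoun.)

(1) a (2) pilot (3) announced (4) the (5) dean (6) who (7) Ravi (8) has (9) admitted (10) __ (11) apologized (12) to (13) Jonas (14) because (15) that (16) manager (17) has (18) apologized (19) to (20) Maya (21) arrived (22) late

The gap at 10 is the subject of "apologized", inside a relative clause.
The relative pronoun is "who" (word 6); it is bound by the head noun immediately before it.
Its filler is the head noun "dean", at word 5.

5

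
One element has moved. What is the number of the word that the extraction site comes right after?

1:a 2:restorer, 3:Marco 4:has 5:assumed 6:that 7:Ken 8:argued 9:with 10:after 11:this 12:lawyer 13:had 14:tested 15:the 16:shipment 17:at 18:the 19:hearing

9

The displaced element is "a restorer" (word 2).
It is linked across 1 clause boundary (that).
It functions as the object of the preposition "with" of "argued", so the gap sits immediately after word 9 ("with").
Base order: Marco has assumed that Ken argued with a restorer after this lawyer had tested the shipment at the hearing.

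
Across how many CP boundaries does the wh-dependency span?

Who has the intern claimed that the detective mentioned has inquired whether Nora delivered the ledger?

2

"who" is extracted from the subject of "inquired".
Boundaries crossed, outermost first: [that], [Ø] — 2 in total.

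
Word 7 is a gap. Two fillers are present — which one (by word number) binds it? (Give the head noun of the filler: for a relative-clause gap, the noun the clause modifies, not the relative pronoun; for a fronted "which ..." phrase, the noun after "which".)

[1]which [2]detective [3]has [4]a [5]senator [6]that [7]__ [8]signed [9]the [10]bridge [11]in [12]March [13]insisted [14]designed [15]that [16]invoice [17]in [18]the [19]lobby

The marked gap is inside the relative clause, the subject of "signed".
Its filler is the head noun "senator" (via "that"), at word 5.
(The other dependency links word 2 to a gap after word 13.)

5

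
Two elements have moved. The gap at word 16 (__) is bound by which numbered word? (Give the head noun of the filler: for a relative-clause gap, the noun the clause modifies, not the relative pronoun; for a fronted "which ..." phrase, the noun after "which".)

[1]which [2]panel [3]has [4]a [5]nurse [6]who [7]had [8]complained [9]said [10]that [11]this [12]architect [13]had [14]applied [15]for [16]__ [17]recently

The marked gap is the object of the preposition "for" of "applied".
Its filler is the fronted wh-phrase "which panel", at word 2.
(The other dependency links word 5 to a gap after word 6.)

2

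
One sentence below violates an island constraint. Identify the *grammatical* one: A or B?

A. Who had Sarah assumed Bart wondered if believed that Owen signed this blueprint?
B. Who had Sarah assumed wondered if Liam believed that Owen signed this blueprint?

B

In A, the wh-phrase is extracted from inside a wh-island (introduced by "if"), which blocks movement.
In B, the extraction path crosses only that-complement boundaries, which are transparent.
So B is grammatical.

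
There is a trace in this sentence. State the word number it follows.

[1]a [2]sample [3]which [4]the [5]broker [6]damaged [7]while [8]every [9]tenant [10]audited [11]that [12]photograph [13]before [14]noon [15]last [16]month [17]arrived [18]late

The displaced element is "a sample" (word 2).
It functions as the direct object of "damaged", so the gap sits immediately after word 6 ("damaged").
Base order: The broker damaged a sample while every tenant audited that photograph before noon last month.

6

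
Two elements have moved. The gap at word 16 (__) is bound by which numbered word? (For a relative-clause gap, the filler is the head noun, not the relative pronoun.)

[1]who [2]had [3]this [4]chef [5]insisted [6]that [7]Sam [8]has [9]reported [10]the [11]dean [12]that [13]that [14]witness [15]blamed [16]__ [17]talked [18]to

The marked gap is inside the relative clause, the direct object of "blamed".
Its filler is the head noun "dean" (via "that"), at word 11.
(The other dependency links word 1 to a gap after word 18.)

11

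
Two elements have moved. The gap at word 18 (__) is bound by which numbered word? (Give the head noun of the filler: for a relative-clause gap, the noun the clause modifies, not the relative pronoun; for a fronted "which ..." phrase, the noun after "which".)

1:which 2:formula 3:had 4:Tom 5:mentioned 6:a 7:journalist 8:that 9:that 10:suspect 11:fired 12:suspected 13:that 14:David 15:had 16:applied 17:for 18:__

The marked gap is the object of the preposition "for" of "applied".
Its filler is the fronted wh-phrase "which formula", at word 2.
(The other dependency links word 7 to a gap after word 11.)

2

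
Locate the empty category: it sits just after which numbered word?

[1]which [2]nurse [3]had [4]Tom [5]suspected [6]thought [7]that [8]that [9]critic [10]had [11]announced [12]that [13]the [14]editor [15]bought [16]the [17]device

5

The displaced element is "which nurse" (word 2).
It is linked across 1 clause boundary (Ø).
It functions as the subject of "thought", so the gap sits immediately after word 5 ("suspected").
Base order: Tom had suspected which nurse thought that that critic had announced that the editor bought the device.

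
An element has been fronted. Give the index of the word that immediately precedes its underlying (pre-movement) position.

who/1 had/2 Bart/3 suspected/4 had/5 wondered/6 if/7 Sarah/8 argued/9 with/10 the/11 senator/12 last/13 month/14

The displaced element is "who" (word 1).
It is linked across 1 clause boundary (Ø).
It functions as the subject of "wondered", so the gap sits immediately after word 4 ("suspected").
Base order: Bart had suspected that who had wondered if Sarah argued with the senator last month.

4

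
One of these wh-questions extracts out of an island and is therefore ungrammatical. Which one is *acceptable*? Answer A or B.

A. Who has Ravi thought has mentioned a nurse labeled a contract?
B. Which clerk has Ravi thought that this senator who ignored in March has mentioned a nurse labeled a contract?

In B, the wh-phrase is extracted from inside a complex-NP island (relative clause) (introduced by "who"), which blocks movement.
In A, the extraction path crosses only that-complement boundaries, which are transparent.
So A is grammatical.

A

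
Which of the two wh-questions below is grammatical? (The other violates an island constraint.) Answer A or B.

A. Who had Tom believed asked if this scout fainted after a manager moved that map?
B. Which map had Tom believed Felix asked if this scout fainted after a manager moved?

In B, the wh-phrase is extracted from inside a wh-island (introduced by "if"), which blocks movement.
In A, the extraction path crosses only that-complement boundaries, which are transparent.
So A is grammatical.

A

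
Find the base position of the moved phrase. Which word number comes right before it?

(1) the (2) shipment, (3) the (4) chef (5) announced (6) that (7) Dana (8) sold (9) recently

The displaced element is "the shipment" (word 2).
It is linked across 1 clause boundary (that).
It functions as the direct object of "sold", so the gap sits immediately after word 8 ("sold").
Base order: The chef announced that Dana sold the shipment recently.

8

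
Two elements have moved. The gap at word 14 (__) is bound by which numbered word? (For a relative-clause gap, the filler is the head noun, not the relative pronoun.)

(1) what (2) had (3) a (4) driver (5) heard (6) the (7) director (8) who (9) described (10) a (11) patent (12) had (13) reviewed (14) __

1

The marked gap is the direct object of "reviewed".
Its filler is the fronted wh-phrase "what", at word 1.
(The other dependency links word 7 to a gap after word 8.)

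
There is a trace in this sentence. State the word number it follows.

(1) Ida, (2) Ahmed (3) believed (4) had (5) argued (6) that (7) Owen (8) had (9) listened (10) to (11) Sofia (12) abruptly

The displaced element is "Ida" (word 1).
It is linked across 1 clause boundary (Ø).
It functions as the subject of "argued", so the gap sits immediately after word 3 ("believed").
Base order: Ahmed believed Ida had argued that Owen had listened to Sofia abruptly.

3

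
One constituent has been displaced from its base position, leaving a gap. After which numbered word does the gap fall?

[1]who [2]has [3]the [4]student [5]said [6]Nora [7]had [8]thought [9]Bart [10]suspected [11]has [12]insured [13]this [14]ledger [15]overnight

The displaced element is "who" (word 1).
It is linked across 3 clause boundaries (Ø → Ø → Ø).
It functions as the subject of "insured", so the gap sits immediately after word 10 ("suspected").
Base order: The student has said Nora had thought Bart suspected who has insured this ledger overnight.

10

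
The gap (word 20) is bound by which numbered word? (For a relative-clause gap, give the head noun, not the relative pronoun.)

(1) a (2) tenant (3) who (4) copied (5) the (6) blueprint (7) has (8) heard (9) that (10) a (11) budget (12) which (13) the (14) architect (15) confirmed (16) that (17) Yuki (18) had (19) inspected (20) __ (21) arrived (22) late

11

The gap at 20 is the object of "inspected", inside a relative clause.
The relative pronoun is "which" (word 12); it is bound by the head noun immediately before it.
Its filler is the head noun "budget", at word 11.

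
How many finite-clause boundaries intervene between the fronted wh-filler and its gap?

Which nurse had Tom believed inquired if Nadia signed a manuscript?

"which nurse" is extracted from the subject of "inquired".
Boundaries crossed, outermost first: [Ø] — 1 in total.

1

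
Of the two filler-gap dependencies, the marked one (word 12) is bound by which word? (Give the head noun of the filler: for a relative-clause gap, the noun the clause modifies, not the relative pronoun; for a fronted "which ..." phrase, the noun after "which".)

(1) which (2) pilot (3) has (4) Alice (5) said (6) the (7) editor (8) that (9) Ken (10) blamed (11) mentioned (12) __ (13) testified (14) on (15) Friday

2

The marked gap is the subject of "testified".
Its filler is the fronted wh-phrase "which pilot", at word 2.
(The other dependency links word 7 to a gap after word 10.)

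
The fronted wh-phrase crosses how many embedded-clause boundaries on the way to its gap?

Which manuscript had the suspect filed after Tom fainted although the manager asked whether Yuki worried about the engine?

"which manuscript" originates inside the matrix clause — no clause boundary is crossed.

0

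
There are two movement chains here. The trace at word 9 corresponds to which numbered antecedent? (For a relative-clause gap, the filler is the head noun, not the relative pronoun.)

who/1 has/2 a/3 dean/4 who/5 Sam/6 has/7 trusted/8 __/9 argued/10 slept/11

4

The marked gap is inside the relative clause, the direct object of "trusted".
Its filler is the head noun "dean" (via "who"), at word 4.
(The other dependency links word 1 to a gap after word 10.)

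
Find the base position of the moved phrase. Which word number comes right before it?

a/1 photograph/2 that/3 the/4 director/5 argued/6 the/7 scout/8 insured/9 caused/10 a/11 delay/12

9

The displaced element is "a photograph" (word 2).
It is linked across 1 clause boundary (Ø).
It functions as the direct object of "insured", so the gap sits immediately after word 9 ("insured").
Base order: The director argued the scout insured a photograph.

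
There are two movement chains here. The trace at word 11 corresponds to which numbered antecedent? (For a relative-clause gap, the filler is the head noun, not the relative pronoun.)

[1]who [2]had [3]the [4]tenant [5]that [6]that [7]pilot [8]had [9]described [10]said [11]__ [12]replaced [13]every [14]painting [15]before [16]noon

The marked gap is the subject of "replaced".
Its filler is the fronted wh-phrase "who", at word 1.
(The other dependency links word 4 to a gap after word 9.)

1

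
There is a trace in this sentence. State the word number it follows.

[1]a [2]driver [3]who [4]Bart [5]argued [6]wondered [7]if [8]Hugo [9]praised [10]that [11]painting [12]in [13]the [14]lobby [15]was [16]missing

5

The displaced element is "a driver" (word 2).
It is linked across 1 clause boundary (Ø).
It functions as the subject of "wondered", so the gap sits immediately after word 5 ("argued").
Base order: Bart argued a driver wondered if Hugo praised that painting in the lobby.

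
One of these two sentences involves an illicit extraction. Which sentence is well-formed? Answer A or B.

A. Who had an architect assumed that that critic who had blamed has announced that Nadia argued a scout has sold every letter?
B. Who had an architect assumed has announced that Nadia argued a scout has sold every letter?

B

In A, the wh-phrase is extracted from inside a complex-NP island (relative clause) (introduced by "who"), which blocks movement.
In B, the extraction path crosses only that-complement boundaries, which are transparent.
So B is grammatical.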